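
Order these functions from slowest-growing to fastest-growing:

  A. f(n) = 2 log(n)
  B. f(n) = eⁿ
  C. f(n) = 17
C < A < B

Comparing growth rates:
C = 17 is O(1)
A = 2 log(n) is O(log n)
B = eⁿ is O(eⁿ)

Therefore, the order from slowest to fastest is: C < A < B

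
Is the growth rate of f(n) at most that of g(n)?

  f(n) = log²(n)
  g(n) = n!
True

f(n) = log²(n) is O(log² n), and g(n) = n! is O(n!).
Since O(log² n) ⊆ O(n!) (f grows no faster than g), f(n) = O(g(n)) is true.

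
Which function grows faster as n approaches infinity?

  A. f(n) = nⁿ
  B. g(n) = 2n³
A

f(n) = nⁿ is O(nⁿ), while g(n) = 2n³ is O(n³).
Since O(nⁿ) grows faster than O(n³), f(n) dominates.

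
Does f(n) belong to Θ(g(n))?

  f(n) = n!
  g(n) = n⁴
False

f(n) = n! is O(n!), and g(n) = n⁴ is O(n⁴).
Since they have different growth rates, f(n) = Θ(g(n)) is false.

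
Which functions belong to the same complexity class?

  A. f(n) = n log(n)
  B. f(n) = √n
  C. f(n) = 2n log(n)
A and C

Examining each function:
  A. n log(n) is O(n log n)
  B. √n is O(√n)
  C. 2n log(n) is O(n log n)

Functions A and C both have the same complexity class.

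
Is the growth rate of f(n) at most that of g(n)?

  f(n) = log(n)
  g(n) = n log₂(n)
True

f(n) = log(n) is O(log n), and g(n) = n log₂(n) is O(n log n).
Since O(log n) ⊆ O(n log n) (f grows no faster than g), f(n) = O(g(n)) is true.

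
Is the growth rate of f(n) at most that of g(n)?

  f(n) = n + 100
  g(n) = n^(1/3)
False

f(n) = n + 100 is O(n), and g(n) = n^(1/3) is O(n^(1/3)).
Since O(n) grows faster than O(n^(1/3)), f(n) = O(g(n)) is false.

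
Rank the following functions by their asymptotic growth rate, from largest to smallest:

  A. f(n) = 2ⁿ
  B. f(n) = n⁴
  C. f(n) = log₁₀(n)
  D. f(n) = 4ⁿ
D > A > B > C

Comparing growth rates:
D = 4ⁿ is O(4ⁿ)
A = 2ⁿ is O(2ⁿ)
B = n⁴ is O(n⁴)
C = log₁₀(n) is O(log n)

Therefore, the order from fastest to slowest is: D > A > B > C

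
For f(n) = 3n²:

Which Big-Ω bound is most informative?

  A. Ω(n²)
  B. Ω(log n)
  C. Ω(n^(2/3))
A

f(n) = 3n² is Ω(n²).
All listed options are valid Big-Ω bounds (lower bounds),
but Ω(n²) is the tightest (largest valid bound).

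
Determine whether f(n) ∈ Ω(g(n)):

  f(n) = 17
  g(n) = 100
True

f(n) = 17 and g(n) = 100 are both O(1).
Big-Ω permits equal growth rates (f ≥ c·g for some c > 0), so f(n) = Ω(g(n)) is true.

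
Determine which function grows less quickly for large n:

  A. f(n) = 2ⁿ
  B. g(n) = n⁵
B

f(n) = 2ⁿ is O(2ⁿ), while g(n) = n⁵ is O(n⁵).
Since O(n⁵) grows slower than O(2ⁿ), g(n) is dominated.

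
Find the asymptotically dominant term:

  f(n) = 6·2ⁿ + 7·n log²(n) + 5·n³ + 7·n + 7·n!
7·n!

Looking at each term:
  - 6·2ⁿ is O(2ⁿ)
  - 7·n log²(n) is O(n log² n)
  - 5·n³ is O(n³)
  - 7·n is O(n)
  - 7·n! is O(n!)

The term 7·n! (O(n!)) grows fastest and dominates all others.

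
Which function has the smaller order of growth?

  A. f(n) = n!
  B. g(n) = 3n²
B

f(n) = n! is O(n!), while g(n) = 3n² is O(n²).
Since O(n²) grows slower than O(n!), g(n) is dominated.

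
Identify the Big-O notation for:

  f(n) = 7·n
O(n)

The dominant term in 7·n is 7·n, which is Θ(n).
Constants are absorbed, so the tightest bound is O(n).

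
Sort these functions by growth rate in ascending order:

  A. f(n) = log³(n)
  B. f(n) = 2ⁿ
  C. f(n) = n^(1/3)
A < C < B

Comparing growth rates:
A = log³(n) is O(log³ n)
C = n^(1/3) is O(n^(1/3))
B = 2ⁿ is O(2ⁿ)

Therefore, the order from slowest to fastest is: A < C < B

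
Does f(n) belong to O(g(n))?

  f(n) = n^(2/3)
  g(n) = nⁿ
True

f(n) = n^(2/3) is O(n^(2/3)), and g(n) = nⁿ is O(nⁿ).
Since O(n^(2/3)) ⊆ O(nⁿ) (f grows no faster than g), f(n) = O(g(n)) is true.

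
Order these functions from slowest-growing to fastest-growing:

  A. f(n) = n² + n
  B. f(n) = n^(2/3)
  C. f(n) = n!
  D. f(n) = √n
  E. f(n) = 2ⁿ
D < B < A < E < C

Comparing growth rates:
D = √n is O(√n)
B = n^(2/3) is O(n^(2/3))
A = n² + n is O(n²)
E = 2ⁿ is O(2ⁿ)
C = n! is O(n!)

Therefore, the order from slowest to fastest is: D < B < A < E < C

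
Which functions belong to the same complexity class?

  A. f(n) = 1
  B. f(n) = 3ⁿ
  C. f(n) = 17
A and C

Examining each function:
  A. 1 is O(1)
  B. 3ⁿ is O(3ⁿ)
  C. 17 is O(1)

Functions A and C both have the same complexity class.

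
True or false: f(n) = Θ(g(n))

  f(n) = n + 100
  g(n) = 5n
True

f(n) = n + 100 and g(n) = 5n are both O(n).
Since they have the same asymptotic growth rate, f(n) = Θ(g(n)) is true.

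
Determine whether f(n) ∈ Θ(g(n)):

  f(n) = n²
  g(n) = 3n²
True

f(n) = n² and g(n) = 3n² are both O(n²).
Since they have the same asymptotic growth rate, f(n) = Θ(g(n)) is true.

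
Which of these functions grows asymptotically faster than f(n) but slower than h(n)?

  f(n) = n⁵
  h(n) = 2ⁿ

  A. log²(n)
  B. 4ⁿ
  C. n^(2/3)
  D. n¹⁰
D

We need g(n) with n⁵ = o(g(n)) and g(n) = o(2ⁿ), i.e. O(n⁵) ≺ g ≺ O(2ⁿ).
Check each option:
  A. log²(n) — O(log² n) does not grow strictly faster than f(n)
  B. 4ⁿ — O(4ⁿ) does not grow strictly slower than h(n)
  C. n^(2/3) — O(n^(2/3)) does not grow strictly faster than f(n)
  D. n¹⁰ — O(n¹⁰) is strictly between O(n⁵) and O(2ⁿ) ✓

Only option D (n¹⁰) lies strictly between.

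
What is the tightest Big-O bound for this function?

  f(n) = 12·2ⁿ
O(2ⁿ)

The dominant term in 12·2ⁿ is 12·2ⁿ, which is Θ(2ⁿ).
Constants are absorbed, so the tightest bound is O(2ⁿ).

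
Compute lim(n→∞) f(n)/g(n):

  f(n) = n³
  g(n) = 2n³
1/2

Since n³ and 2n³ have the same growth rate (O(n³)),
the ratio converges to a constant: 1/2.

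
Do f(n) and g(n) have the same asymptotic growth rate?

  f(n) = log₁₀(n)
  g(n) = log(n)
True

f(n) = log₁₀(n) and g(n) = log(n) are both O(log n).
Since they have the same asymptotic growth rate, f(n) = Θ(g(n)) is true.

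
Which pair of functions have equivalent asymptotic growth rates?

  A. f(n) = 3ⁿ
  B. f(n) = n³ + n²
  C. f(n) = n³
B and C

Examining each function:
  A. 3ⁿ is O(3ⁿ)
  B. n³ + n² is O(n³)
  C. n³ is O(n³)

Functions B and C both have the same complexity class.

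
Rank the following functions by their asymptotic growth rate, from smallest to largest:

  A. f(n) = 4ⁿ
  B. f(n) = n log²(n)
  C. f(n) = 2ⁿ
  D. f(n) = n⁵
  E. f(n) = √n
E < B < D < C < A

Comparing growth rates:
E = √n is O(√n)
B = n log²(n) is O(n log² n)
D = n⁵ is O(n⁵)
C = 2ⁿ is O(2ⁿ)
A = 4ⁿ is O(4ⁿ)

Therefore, the order from slowest to fastest is: E < B < D < C < A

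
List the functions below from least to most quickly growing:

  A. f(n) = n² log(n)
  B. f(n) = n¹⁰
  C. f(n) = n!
A < B < C

Comparing growth rates:
A = n² log(n) is O(n² log n)
B = n¹⁰ is O(n¹⁰)
C = n! is O(n!)

Therefore, the order from slowest to fastest is: A < B < C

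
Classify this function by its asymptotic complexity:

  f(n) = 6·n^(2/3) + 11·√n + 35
O(n^(2/3))

The dominant term in 6·n^(2/3) + 11·√n + 35 is 6·n^(2/3), which is Θ(n^(2/3)).
Lower-order terms (11·√n, 35) are asymptotically negligible.
Constants are absorbed, so the tightest bound is O(n^(2/3)).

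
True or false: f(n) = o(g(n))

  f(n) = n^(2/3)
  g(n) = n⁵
True

f(n) = n^(2/3) is O(n^(2/3)), and g(n) = n⁵ is O(n⁵).
Since O(n^(2/3)) grows strictly slower than O(n⁵), f(n) = o(g(n)) is true.
This means lim(n→∞) f(n)/g(n) = 0.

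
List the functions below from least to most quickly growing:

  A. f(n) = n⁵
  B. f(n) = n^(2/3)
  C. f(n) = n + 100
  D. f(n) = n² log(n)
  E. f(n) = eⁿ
B < C < D < A < E

Comparing growth rates:
B = n^(2/3) is O(n^(2/3))
C = n + 100 is O(n)
D = n² log(n) is O(n² log n)
A = n⁵ is O(n⁵)
E = eⁿ is O(eⁿ)

Therefore, the order from slowest to fastest is: B < C < D < A < E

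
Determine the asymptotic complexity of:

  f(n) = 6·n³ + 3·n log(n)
O(n³)

The dominant term in 6·n³ + 3·n log(n) is 6·n³, which is Θ(n³).
Lower-order terms (3·n log(n)) are asymptotically negligible.
Constants are absorbed, so the tightest bound is O(n³).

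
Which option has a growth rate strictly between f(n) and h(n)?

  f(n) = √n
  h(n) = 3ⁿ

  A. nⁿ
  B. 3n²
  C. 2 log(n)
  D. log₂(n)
B

We need g(n) with √n = o(g(n)) and g(n) = o(3ⁿ), i.e. O(√n) ≺ g ≺ O(3ⁿ).
Check each option:
  A. nⁿ — O(nⁿ) does not grow strictly slower than h(n)
  B. 3n² — O(n²) is strictly between O(√n) and O(3ⁿ) ✓
  C. 2 log(n) — O(log n) does not grow strictly faster than f(n)
  D. log₂(n) — O(log n) does not grow strictly faster than f(n)

Only option B (3n²) lies strictly between.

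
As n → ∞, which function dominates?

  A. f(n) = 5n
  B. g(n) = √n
A

f(n) = 5n is O(n), while g(n) = √n is O(√n).
Since O(n) grows faster than O(√n), f(n) dominates.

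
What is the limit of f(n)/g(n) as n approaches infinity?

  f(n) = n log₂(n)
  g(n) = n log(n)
1/log(2)

Since n log₂(n) and n log(n) have the same growth rate (O(n log n)),
the ratio converges to a constant: 1/log(2).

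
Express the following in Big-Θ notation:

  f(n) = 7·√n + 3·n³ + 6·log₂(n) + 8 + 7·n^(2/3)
Θ(n³)

Order the terms by growth rate: 8 ≺ 6·log₂(n) ≺ 7·√n ≺ 7·n^(2/3) ≺ 3·n³.
The fastest-growing term 3·n³ dominates as n → ∞; dropping its constant factor gives Θ(n³).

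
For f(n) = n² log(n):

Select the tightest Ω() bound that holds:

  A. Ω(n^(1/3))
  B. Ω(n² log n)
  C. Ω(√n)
B

f(n) = n² log(n) is Ω(n² log n).
All listed options are valid Big-Ω bounds (lower bounds),
but Ω(n² log n) is the tightest (largest valid bound).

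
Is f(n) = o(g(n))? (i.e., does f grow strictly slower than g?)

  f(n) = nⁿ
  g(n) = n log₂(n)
False

f(n) = nⁿ is O(nⁿ), and g(n) = n log₂(n) is O(n log n).
Since O(nⁿ) grows faster than or equal to O(n log n), f(n) = o(g(n)) is false.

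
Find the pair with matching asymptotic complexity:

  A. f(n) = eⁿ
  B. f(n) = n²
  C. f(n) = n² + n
B and C

Examining each function:
  A. eⁿ is O(eⁿ)
  B. n² is O(n²)
  C. n² + n is O(n²)

Functions B and C both have the same complexity class.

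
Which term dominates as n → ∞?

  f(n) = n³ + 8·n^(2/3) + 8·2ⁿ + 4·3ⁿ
4·3ⁿ

Looking at each term:
  - n³ is O(n³)
  - 8·n^(2/3) is O(n^(2/3))
  - 8·2ⁿ is O(2ⁿ)
  - 4·3ⁿ is O(3ⁿ)

The term 4·3ⁿ (O(3ⁿ)) grows fastest and dominates all others.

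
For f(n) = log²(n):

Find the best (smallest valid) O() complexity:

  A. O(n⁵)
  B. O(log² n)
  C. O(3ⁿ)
B

f(n) = log²(n) is O(log² n).
All listed options are valid Big-O bounds (upper bounds),
but O(log² n) is the tightest (smallest valid bound).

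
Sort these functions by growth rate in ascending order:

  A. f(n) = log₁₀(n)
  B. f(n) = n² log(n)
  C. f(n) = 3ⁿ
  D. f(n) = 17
D < A < B < C

Comparing growth rates:
D = 17 is O(1)
A = log₁₀(n) is O(log n)
B = n² log(n) is O(n² log n)
C = 3ⁿ is O(3ⁿ)

Therefore, the order from slowest to fastest is: D < A < B < C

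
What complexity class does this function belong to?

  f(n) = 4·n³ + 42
O(n³)

The dominant term in 4·n³ + 42 is 4·n³, which is Θ(n³).
Lower-order terms (42) are asymptotically negligible.
Constants are absorbed, so the tightest bound is O(n³).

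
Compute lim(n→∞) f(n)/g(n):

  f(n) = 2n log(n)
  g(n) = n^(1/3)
∞

Since 2n log(n) (O(n log n)) grows faster than n^(1/3) (O(n^(1/3))),
the ratio f(n)/g(n) → ∞ as n → ∞.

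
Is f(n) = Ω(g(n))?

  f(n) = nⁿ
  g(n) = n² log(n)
True

f(n) = nⁿ is O(nⁿ), and g(n) = n² log(n) is O(n² log n).
Since O(nⁿ) grows at least as fast as O(n² log n), f(n) = Ω(g(n)) is true.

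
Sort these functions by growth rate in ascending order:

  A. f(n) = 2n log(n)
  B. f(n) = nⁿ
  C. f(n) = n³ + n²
A < C < B

Comparing growth rates:
A = 2n log(n) is O(n log n)
C = n³ + n² is O(n³)
B = nⁿ is O(nⁿ)

Therefore, the order from slowest to fastest is: A < C < B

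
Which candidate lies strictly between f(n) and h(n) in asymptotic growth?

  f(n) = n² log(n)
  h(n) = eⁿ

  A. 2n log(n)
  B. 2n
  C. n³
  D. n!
C

We need g(n) with n² log(n) = o(g(n)) and g(n) = o(eⁿ), i.e. O(n² log n) ≺ g ≺ O(eⁿ).
Check each option:
  A. 2n log(n) — O(n log n) does not grow strictly faster than f(n)
  B. 2n — O(n) does not grow strictly faster than f(n)
  C. n³ — O(n³) is strictly between O(n² log n) and O(eⁿ) ✓
  D. n! — O(n!) does not grow strictly slower than h(n)

Only option C (n³) lies strictly between.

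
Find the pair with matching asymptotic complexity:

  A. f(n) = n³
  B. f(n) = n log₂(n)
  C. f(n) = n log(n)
B and C

Examining each function:
  A. n³ is O(n³)
  B. n log₂(n) is O(n log n)
  C. n log(n) is O(n log n)

Functions B and C both have the same complexity class.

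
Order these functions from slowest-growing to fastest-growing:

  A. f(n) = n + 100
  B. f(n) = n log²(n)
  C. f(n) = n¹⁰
A < B < C

Comparing growth rates:
A = n + 100 is O(n)
B = n log²(n) is O(n log² n)
C = n¹⁰ is O(n¹⁰)

Therefore, the order from slowest to fastest is: A < B < C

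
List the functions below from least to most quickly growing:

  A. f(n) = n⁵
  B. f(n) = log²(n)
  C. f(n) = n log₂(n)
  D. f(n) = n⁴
B < C < D < A

Comparing growth rates:
B = log²(n) is O(log² n)
C = n log₂(n) is O(n log n)
D = n⁴ is O(n⁴)
A = n⁵ is O(n⁵)

Therefore, the order from slowest to fastest is: B < C < D < A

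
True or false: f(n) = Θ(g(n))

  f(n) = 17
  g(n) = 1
True

f(n) = 17 and g(n) = 1 are both O(1).
Since they have the same asymptotic growth rate, f(n) = Θ(g(n)) is true.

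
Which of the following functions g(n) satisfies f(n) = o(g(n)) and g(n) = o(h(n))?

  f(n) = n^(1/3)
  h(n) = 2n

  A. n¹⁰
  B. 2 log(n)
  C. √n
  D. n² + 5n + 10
C

We need g(n) with n^(1/3) = o(g(n)) and g(n) = o(2n), i.e. O(n^(1/3)) ≺ g ≺ O(n).
Check each option:
  A. n¹⁰ — O(n¹⁰) does not grow strictly slower than h(n)
  B. 2 log(n) — O(log n) does not grow strictly faster than f(n)
  C. √n — O(√n) is strictly between O(n^(1/3)) and O(n) ✓
  D. n² + 5n + 10 — O(n²) does not grow strictly slower than h(n)

Only option C (√n) lies strictly between.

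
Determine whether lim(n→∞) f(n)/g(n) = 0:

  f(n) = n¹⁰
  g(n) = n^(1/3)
False

f(n) = n¹⁰ is O(n¹⁰), and g(n) = n^(1/3) is O(n^(1/3)).
Since O(n¹⁰) grows faster than or equal to O(n^(1/3)), f(n) = o(g(n)) is false.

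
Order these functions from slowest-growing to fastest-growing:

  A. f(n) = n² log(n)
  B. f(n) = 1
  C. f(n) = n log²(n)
B < C < A

Comparing growth rates:
B = 1 is O(1)
C = n log²(n) is O(n log² n)
A = n² log(n) is O(n² log n)

Therefore, the order from slowest to fastest is: B < C < A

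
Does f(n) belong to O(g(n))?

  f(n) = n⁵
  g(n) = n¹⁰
True

f(n) = n⁵ is O(n⁵), and g(n) = n¹⁰ is O(n¹⁰).
Since O(n⁵) ⊆ O(n¹⁰) (f grows no faster than g), f(n) = O(g(n)) is true.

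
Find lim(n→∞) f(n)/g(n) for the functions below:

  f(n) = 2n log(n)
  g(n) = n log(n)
2

Since 2n log(n) and n log(n) have the same growth rate (O(n log n)),
the ratio converges to a constant: 2.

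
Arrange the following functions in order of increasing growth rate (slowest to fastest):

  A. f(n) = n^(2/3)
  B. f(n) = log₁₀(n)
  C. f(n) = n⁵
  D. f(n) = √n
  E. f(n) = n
B < D < A < E < C

Comparing growth rates:
B = log₁₀(n) is O(log n)
D = √n is O(√n)
A = n^(2/3) is O(n^(2/3))
E = n is O(n)
C = n⁵ is O(n⁵)

Therefore, the order from slowest to fastest is: B < D < A < E < C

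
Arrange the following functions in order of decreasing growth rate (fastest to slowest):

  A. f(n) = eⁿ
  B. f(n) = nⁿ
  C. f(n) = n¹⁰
B > A > C

Comparing growth rates:
B = nⁿ is O(nⁿ)
A = eⁿ is O(eⁿ)
C = n¹⁰ is O(n¹⁰)

Therefore, the order from fastest to slowest is: B > A > C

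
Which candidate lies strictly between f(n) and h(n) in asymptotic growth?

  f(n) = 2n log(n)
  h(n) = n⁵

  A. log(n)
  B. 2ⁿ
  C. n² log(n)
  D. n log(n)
C

We need g(n) with 2n log(n) = o(g(n)) and g(n) = o(n⁵), i.e. O(n log n) ≺ g ≺ O(n⁵).
Check each option:
  A. log(n) — O(log n) does not grow strictly faster than f(n)
  B. 2ⁿ — O(2ⁿ) does not grow strictly slower than h(n)
  C. n² log(n) — O(n² log n) is strictly between O(n log n) and O(n⁵) ✓
  D. n log(n) — O(n log n) does not grow strictly faster than f(n)

Only option C (n² log(n)) lies strictly between.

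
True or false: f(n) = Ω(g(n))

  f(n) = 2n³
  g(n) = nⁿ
False

f(n) = 2n³ is O(n³), and g(n) = nⁿ is O(nⁿ).
Since O(n³) grows slower than O(nⁿ), f(n) = Ω(g(n)) is false.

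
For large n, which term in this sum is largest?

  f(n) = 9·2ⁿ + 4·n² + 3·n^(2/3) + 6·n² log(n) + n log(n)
9·2ⁿ

Looking at each term:
  - 9·2ⁿ is O(2ⁿ)
  - 4·n² is O(n²)
  - 3·n^(2/3) is O(n^(2/3))
  - 6·n² log(n) is O(n² log n)
  - n log(n) is O(n log n)

The term 9·2ⁿ (O(2ⁿ)) grows fastest and dominates all others.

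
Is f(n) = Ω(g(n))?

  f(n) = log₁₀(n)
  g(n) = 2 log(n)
True

f(n) = log₁₀(n) and g(n) = 2 log(n) are both O(log n).
Big-Ω permits equal growth rates (f ≥ c·g for some c > 0), so f(n) = Ω(g(n)) is true.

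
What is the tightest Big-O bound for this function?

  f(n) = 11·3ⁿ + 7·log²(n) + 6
O(3ⁿ)

The dominant term in 11·3ⁿ + 7·log²(n) + 6 is 11·3ⁿ, which is Θ(3ⁿ).
Lower-order terms (7·log²(n), 6) are asymptotically negligible.
Constants are absorbed, so the tightest bound is O(3ⁿ).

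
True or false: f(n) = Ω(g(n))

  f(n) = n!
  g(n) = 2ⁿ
True

f(n) = n! is O(n!), and g(n) = 2ⁿ is O(2ⁿ).
Since O(n!) grows at least as fast as O(2ⁿ), f(n) = Ω(g(n)) is true.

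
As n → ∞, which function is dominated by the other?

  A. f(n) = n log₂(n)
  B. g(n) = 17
B

f(n) = n log₂(n) is O(n log n), while g(n) = 17 is O(1).
Since O(1) grows slower than O(n log n), g(n) is dominated.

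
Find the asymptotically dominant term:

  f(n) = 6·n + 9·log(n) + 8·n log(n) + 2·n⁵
2·n⁵

Looking at each term:
  - 6·n is O(n)
  - 9·log(n) is O(log n)
  - 8·n log(n) is O(n log n)
  - 2·n⁵ is O(n⁵)

The term 2·n⁵ (O(n⁵)) grows fastest and dominates all others.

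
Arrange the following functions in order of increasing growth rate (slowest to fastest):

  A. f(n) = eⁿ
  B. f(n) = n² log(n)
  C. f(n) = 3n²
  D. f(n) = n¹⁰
C < B < D < A

Comparing growth rates:
C = 3n² is O(n²)
B = n² log(n) is O(n² log n)
D = n¹⁰ is O(n¹⁰)
A = eⁿ is O(eⁿ)

Therefore, the order from slowest to fastest is: C < B < D < A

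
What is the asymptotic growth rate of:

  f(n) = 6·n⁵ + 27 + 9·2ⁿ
Θ(2ⁿ)

Order the terms by growth rate: 27 ≺ 6·n⁵ ≺ 9·2ⁿ.
The fastest-growing term 9·2ⁿ dominates as n → ∞; dropping its constant factor gives Θ(2ⁿ).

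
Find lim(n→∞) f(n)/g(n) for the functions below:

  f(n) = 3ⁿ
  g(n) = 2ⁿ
∞

Since 3ⁿ (O(3ⁿ)) grows faster than 2ⁿ (O(2ⁿ)),
the ratio f(n)/g(n) → ∞ as n → ∞.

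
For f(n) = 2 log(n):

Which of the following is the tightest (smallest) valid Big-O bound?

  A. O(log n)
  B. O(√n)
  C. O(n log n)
A

f(n) = 2 log(n) is O(log n).
All listed options are valid Big-O bounds (upper bounds),
but O(log n) is the tightest (smallest valid bound).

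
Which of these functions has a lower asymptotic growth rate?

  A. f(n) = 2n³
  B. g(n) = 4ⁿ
A

f(n) = 2n³ is O(n³), while g(n) = 4ⁿ is O(4ⁿ).
Since O(n³) grows slower than O(4ⁿ), f(n) is dominated.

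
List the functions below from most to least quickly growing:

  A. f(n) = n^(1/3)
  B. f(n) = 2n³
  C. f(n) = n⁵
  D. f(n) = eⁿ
D > C > B > A

Comparing growth rates:
D = eⁿ is O(eⁿ)
C = n⁵ is O(n⁵)
B = 2n³ is O(n³)
A = n^(1/3) is O(n^(1/3))

Therefore, the order from fastest to slowest is: D > C > B > A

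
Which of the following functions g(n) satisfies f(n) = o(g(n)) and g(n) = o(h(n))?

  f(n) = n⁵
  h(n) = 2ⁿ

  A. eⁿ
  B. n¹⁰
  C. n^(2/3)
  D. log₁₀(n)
B

We need g(n) with n⁵ = o(g(n)) and g(n) = o(2ⁿ), i.e. O(n⁵) ≺ g ≺ O(2ⁿ).
Check each option:
  A. eⁿ — O(eⁿ) does not grow strictly slower than h(n)
  B. n¹⁰ — O(n¹⁰) is strictly between O(n⁵) and O(2ⁿ) ✓
  C. n^(2/3) — O(n^(2/3)) does not grow strictly faster than f(n)
  D. log₁₀(n) — O(log n) does not grow strictly faster than f(n)

Only option B (n¹⁰) lies strictly between.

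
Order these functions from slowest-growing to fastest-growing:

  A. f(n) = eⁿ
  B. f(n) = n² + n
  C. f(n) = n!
B < A < C

Comparing growth rates:
B = n² + n is O(n²)
A = eⁿ is O(eⁿ)
C = n! is O(n!)

Therefore, the order from slowest to fastest is: B < A < C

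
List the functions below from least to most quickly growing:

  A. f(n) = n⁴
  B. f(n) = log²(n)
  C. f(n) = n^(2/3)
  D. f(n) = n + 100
B < C < D < A

Comparing growth rates:
B = log²(n) is O(log² n)
C = n^(2/3) is O(n^(2/3))
D = n + 100 is O(n)
A = n⁴ is O(n⁴)

Therefore, the order from slowest to fastest is: B < C < D < A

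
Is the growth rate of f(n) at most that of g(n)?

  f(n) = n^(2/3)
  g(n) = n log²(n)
True

f(n) = n^(2/3) is O(n^(2/3)), and g(n) = n log²(n) is O(n log² n).
Since O(n^(2/3)) ⊆ O(n log² n) (f grows no faster than g), f(n) = O(g(n)) is true.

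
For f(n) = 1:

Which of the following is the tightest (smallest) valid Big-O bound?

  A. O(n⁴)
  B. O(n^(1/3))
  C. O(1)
C

f(n) = 1 is O(1).
All listed options are valid Big-O bounds (upper bounds),
but O(1) is the tightest (smallest valid bound).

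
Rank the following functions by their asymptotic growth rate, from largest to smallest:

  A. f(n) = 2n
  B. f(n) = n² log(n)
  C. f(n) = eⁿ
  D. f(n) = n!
D > C > B > A

Comparing growth rates:
D = n! is O(n!)
C = eⁿ is O(eⁿ)
B = n² log(n) is O(n² log n)
A = 2n is O(n)

Therefore, the order from fastest to slowest is: D > C > B > A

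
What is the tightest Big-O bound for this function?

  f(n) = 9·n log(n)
O(n log n)

The dominant term in 9·n log(n) is 9·n log(n), which is Θ(n log n).
Constants are absorbed, so the tightest bound is O(n log n).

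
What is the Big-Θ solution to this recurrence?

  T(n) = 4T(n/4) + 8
Θ(n)

Master Theorem: a = 4, b = 4, f(n) = 8.
Compute the critical exponent d = log₄(4) = 1.
Compare f(n) = Θ(1) against n^d:
  k = 0 < d = 1, so f(n) = O(n^(d-ε)) — Case 1.
  The recursion cost dominates: T(n) = Θ(n^d) = Θ(n).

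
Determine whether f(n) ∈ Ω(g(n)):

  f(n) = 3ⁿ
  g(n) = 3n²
True

f(n) = 3ⁿ is O(3ⁿ), and g(n) = 3n² is O(n²).
Since O(3ⁿ) grows at least as fast as O(n²), f(n) = Ω(g(n)) is true.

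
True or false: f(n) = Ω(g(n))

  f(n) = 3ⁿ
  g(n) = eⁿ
True

f(n) = 3ⁿ is O(3ⁿ), and g(n) = eⁿ is O(eⁿ).
Since O(3ⁿ) grows at least as fast as O(eⁿ), f(n) = Ω(g(n)) is true.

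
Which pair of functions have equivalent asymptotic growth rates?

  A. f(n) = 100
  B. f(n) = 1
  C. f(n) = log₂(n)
A and B

Examining each function:
  A. 100 is O(1)
  B. 1 is O(1)
  C. log₂(n) is O(log n)

Functions A and B both have the same complexity class.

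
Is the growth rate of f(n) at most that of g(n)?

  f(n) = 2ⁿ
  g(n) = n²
False

f(n) = 2ⁿ is O(2ⁿ), and g(n) = n² is O(n²).
Since O(2ⁿ) grows faster than O(n²), f(n) = O(g(n)) is false.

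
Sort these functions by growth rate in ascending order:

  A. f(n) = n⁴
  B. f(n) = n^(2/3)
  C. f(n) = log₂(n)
C < B < A

Comparing growth rates:
C = log₂(n) is O(log n)
B = n^(2/3) is O(n^(2/3))
A = n⁴ is O(n⁴)

Therefore, the order from slowest to fastest is: C < B < A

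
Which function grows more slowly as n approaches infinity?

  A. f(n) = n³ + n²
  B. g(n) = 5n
B

f(n) = n³ + n² is O(n³), while g(n) = 5n is O(n).
Since O(n) grows slower than O(n³), g(n) is dominated.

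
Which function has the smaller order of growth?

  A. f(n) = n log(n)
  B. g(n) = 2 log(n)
B

f(n) = n log(n) is O(n log n), while g(n) = 2 log(n) is O(log n).
Since O(log n) grows slower than O(n log n), g(n) is dominated.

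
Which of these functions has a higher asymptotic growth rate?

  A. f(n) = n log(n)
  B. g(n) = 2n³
B

f(n) = n log(n) is O(n log n), while g(n) = 2n³ is O(n³).
Since O(n³) grows faster than O(n log n), g(n) dominates.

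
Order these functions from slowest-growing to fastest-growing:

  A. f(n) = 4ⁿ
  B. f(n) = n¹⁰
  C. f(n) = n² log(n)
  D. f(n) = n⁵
C < D < B < A

Comparing growth rates:
C = n² log(n) is O(n² log n)
D = n⁵ is O(n⁵)
B = n¹⁰ is O(n¹⁰)
A = 4ⁿ is O(4ⁿ)

Therefore, the order from slowest to fastest is: C < D < B < A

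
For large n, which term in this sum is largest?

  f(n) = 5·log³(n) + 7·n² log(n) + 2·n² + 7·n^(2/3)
7·n² log(n)

Looking at each term:
  - 5·log³(n) is O(log³ n)
  - 7·n² log(n) is O(n² log n)
  - 2·n² is O(n²)
  - 7·n^(2/3) is O(n^(2/3))

The term 7·n² log(n) (O(n² log n)) grows fastest and dominates all others.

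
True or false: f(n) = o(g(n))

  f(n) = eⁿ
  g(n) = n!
True

f(n) = eⁿ is O(eⁿ), and g(n) = n! is O(n!).
Since O(eⁿ) grows strictly slower than O(n!), f(n) = o(g(n)) is true.
This means lim(n→∞) f(n)/g(n) = 0.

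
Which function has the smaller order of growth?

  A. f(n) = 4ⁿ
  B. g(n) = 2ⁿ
B

f(n) = 4ⁿ is O(4ⁿ), while g(n) = 2ⁿ is O(2ⁿ).
Since O(2ⁿ) grows slower than O(4ⁿ), g(n) is dominated.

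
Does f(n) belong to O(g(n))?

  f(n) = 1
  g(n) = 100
True

f(n) = 1 and g(n) = 100 are both O(1).
Big-O permits equal growth rates (f ≤ c·g for some c), so f(n) = O(g(n)) is true.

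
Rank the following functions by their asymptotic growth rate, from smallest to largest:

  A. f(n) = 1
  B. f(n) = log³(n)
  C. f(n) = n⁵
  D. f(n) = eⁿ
A < B < C < D

Comparing growth rates:
A = 1 is O(1)
B = log³(n) is O(log³ n)
C = n⁵ is O(n⁵)
D = eⁿ is O(eⁿ)

Therefore, the order from slowest to fastest is: A < B < C < D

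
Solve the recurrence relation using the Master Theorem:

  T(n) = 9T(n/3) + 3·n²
Θ(n² log n)

Master Theorem: a = 9, b = 3, f(n) = 3·n².
Compute the critical exponent d = log₃(9) = 2.
Compare f(n) = Θ(n²) against n^d:
  k = 2 = d, so f(n) = Θ(n^d) — Case 2.
  Work is balanced across levels: T(n) = Θ(n^d log n) = Θ(n² log n).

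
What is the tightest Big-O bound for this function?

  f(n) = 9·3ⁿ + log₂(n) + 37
O(3ⁿ)

The dominant term in 9·3ⁿ + log₂(n) + 37 is 9·3ⁿ, which is Θ(3ⁿ).
Lower-order terms (log₂(n), 37) are asymptotically negligible.
Constants are absorbed, so the tightest bound is O(3ⁿ).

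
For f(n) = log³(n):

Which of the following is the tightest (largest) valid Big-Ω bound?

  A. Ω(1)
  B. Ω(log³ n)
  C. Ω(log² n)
B

f(n) = log³(n) is Ω(log³ n).
All listed options are valid Big-Ω bounds (lower bounds),
but Ω(log³ n) is the tightest (largest valid bound).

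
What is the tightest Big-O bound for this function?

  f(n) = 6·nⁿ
O(nⁿ)

The dominant term in 6·nⁿ is 6·nⁿ, which is Θ(nⁿ).
Constants are absorbed, so the tightest bound is O(nⁿ).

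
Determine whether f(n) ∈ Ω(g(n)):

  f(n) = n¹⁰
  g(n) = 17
True

f(n) = n¹⁰ is O(n¹⁰), and g(n) = 17 is O(1).
Since O(n¹⁰) grows at least as fast as O(1), f(n) = Ω(g(n)) is true.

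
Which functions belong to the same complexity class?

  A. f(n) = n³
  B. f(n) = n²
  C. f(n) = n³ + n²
A and C

Examining each function:
  A. n³ is O(n³)
  B. n² is O(n²)
  C. n³ + n² is O(n³)

Functions A and C both have the same complexity class.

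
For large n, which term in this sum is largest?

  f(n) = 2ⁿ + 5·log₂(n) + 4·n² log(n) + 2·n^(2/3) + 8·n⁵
2ⁿ

Looking at each term:
  - 2ⁿ is O(2ⁿ)
  - 5·log₂(n) is O(log n)
  - 4·n² log(n) is O(n² log n)
  - 2·n^(2/3) is O(n^(2/3))
  - 8·n⁵ is O(n⁵)

The term 2ⁿ (O(2ⁿ)) grows fastest and dominates all others.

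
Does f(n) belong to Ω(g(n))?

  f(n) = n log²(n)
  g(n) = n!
False

f(n) = n log²(n) is O(n log² n), and g(n) = n! is O(n!).
Since O(n log² n) grows slower than O(n!), f(n) = Ω(g(n)) is false.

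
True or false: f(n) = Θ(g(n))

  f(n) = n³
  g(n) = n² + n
False

f(n) = n³ is O(n³), and g(n) = n² + n is O(n²).
Since they have different growth rates, f(n) = Θ(g(n)) is false.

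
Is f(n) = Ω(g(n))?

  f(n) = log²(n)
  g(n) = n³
False

f(n) = log²(n) is O(log² n), and g(n) = n³ is O(n³).
Since O(log² n) grows slower than O(n³), f(n) = Ω(g(n)) is false.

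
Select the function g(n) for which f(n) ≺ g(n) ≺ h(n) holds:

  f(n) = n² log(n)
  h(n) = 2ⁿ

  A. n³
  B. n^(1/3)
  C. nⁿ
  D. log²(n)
A

We need g(n) with n² log(n) = o(g(n)) and g(n) = o(2ⁿ), i.e. O(n² log n) ≺ g ≺ O(2ⁿ).
Check each option:
  A. n³ — O(n³) is strictly between O(n² log n) and O(2ⁿ) ✓
  B. n^(1/3) — O(n^(1/3)) does not grow strictly faster than f(n)
  C. nⁿ — O(nⁿ) does not grow strictly slower than h(n)
  D. log²(n) — O(log² n) does not grow strictly faster than f(n)

Only option A (n³) lies strictly between.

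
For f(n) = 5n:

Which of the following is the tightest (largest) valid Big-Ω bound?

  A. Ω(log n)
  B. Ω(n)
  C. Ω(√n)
B

f(n) = 5n is Ω(n).
All listed options are valid Big-Ω bounds (lower bounds),
but Ω(n) is the tightest (largest valid bound).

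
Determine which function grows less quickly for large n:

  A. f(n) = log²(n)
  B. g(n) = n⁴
A

f(n) = log²(n) is O(log² n), while g(n) = n⁴ is O(n⁴).
Since O(log² n) grows slower than O(n⁴), f(n) is dominated.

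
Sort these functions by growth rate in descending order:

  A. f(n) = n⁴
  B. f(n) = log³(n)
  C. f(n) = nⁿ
C > A > B

Comparing growth rates:
C = nⁿ is O(nⁿ)
A = n⁴ is O(n⁴)
B = log³(n) is O(log³ n)

Therefore, the order from fastest to slowest is: C > A > B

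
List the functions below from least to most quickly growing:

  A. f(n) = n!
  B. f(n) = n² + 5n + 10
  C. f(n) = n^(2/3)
C < B < A

Comparing growth rates:
C = n^(2/3) is O(n^(2/3))
B = n² + 5n + 10 is O(n²)
A = n! is O(n!)

Therefore, the order from slowest to fastest is: C < B < A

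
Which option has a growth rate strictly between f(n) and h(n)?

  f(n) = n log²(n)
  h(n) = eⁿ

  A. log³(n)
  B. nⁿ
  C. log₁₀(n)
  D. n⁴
D

We need g(n) with n log²(n) = o(g(n)) and g(n) = o(eⁿ), i.e. O(n log² n) ≺ g ≺ O(eⁿ).
Check each option:
  A. log³(n) — O(log³ n) does not grow strictly faster than f(n)
  B. nⁿ — O(nⁿ) does not grow strictly slower than h(n)
  C. log₁₀(n) — O(log n) does not grow strictly faster than f(n)
  D. n⁴ — O(n⁴) is strictly between O(n log² n) and O(eⁿ) ✓

Only option D (n⁴) lies strictly between.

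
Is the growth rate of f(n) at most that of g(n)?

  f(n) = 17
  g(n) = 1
True

f(n) = 17 and g(n) = 1 are both O(1).
Big-O permits equal growth rates (f ≤ c·g for some c), so f(n) = O(g(n)) is true.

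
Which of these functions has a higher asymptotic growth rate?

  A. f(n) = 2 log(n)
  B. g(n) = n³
B

f(n) = 2 log(n) is O(log n), while g(n) = n³ is O(n³).
Since O(n³) grows faster than O(log n), g(n) dominates.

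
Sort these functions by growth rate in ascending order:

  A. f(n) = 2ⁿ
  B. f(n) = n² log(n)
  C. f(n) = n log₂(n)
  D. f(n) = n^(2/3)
D < C < B < A

Comparing growth rates:
D = n^(2/3) is O(n^(2/3))
C = n log₂(n) is O(n log n)
B = n² log(n) is O(n² log n)
A = 2ⁿ is O(2ⁿ)

Therefore, the order from slowest to fastest is: D < C < B < A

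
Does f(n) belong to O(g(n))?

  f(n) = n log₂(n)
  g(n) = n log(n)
True

f(n) = n log₂(n) and g(n) = n log(n) are both O(n log n).
Big-O permits equal growth rates (f ≤ c·g for some c), so f(n) = O(g(n)) is true.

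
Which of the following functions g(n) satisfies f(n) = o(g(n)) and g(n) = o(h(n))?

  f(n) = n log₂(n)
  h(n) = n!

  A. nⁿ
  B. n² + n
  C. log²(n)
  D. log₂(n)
B

We need g(n) with n log₂(n) = o(g(n)) and g(n) = o(n!), i.e. O(n log n) ≺ g ≺ O(n!).
Check each option:
  A. nⁿ — O(nⁿ) does not grow strictly slower than h(n)
  B. n² + n — O(n²) is strictly between O(n log n) and O(n!) ✓
  C. log²(n) — O(log² n) does not grow strictly faster than f(n)
  D. log₂(n) — O(log n) does not grow strictly faster than f(n)

Only option B (n² + n) lies strictly between.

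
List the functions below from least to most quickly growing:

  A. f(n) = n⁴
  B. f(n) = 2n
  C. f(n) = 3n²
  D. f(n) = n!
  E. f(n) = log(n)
E < B < C < A < D

Comparing growth rates:
E = log(n) is O(log n)
B = 2n is O(n)
C = 3n² is O(n²)
A = n⁴ is O(n⁴)
D = n! is O(n!)

Therefore, the order from slowest to fastest is: E < B < C < A < D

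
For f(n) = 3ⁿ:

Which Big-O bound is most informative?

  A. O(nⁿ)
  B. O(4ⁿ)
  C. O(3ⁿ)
C

f(n) = 3ⁿ is O(3ⁿ).
All listed options are valid Big-O bounds (upper bounds),
but O(3ⁿ) is the tightest (smallest valid bound).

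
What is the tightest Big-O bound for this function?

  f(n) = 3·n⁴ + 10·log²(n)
O(n⁴)

The dominant term in 3·n⁴ + 10·log²(n) is 3·n⁴, which is Θ(n⁴).
Lower-order terms (10·log²(n)) are asymptotically negligible.
Constants are absorbed, so the tightest bound is O(n⁴).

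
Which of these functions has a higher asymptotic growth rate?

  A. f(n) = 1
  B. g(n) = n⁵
B

f(n) = 1 is O(1), while g(n) = n⁵ is O(n⁵).
Since O(n⁵) grows faster than O(1), g(n) dominates.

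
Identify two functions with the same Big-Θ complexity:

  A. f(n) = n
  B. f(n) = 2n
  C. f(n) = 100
A and B

Examining each function:
  A. n is O(n)
  B. 2n is O(n)
  C. 100 is O(1)

Functions A and B both have the same complexity class.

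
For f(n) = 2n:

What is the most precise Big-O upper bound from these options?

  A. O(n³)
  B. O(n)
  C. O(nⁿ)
B

f(n) = 2n is O(n).
All listed options are valid Big-O bounds (upper bounds),
but O(n) is the tightest (smallest valid bound).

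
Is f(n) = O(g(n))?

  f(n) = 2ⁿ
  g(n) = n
False

f(n) = 2ⁿ is O(2ⁿ), and g(n) = n is O(n).
Since O(2ⁿ) grows faster than O(n), f(n) = O(g(n)) is false.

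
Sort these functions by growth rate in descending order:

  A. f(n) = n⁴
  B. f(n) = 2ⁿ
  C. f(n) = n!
C > B > A

Comparing growth rates:
C = n! is O(n!)
B = 2ⁿ is O(2ⁿ)
A = n⁴ is O(n⁴)

Therefore, the order from fastest to slowest is: C > B > A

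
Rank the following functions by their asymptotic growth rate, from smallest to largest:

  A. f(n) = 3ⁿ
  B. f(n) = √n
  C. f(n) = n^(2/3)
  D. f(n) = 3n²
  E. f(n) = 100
E < B < C < D < A

Comparing growth rates:
E = 100 is O(1)
B = √n is O(√n)
C = n^(2/3) is O(n^(2/3))
D = 3n² is O(n²)
A = 3ⁿ is O(3ⁿ)

Therefore, the order from slowest to fastest is: E < B < C < D < A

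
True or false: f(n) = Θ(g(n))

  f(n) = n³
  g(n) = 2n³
True

f(n) = n³ and g(n) = 2n³ are both O(n³).
Since they have the same asymptotic growth rate, f(n) = Θ(g(n)) is true.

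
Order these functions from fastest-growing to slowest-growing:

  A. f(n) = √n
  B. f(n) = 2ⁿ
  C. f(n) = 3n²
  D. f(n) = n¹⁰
B > D > C > A

Comparing growth rates:
B = 2ⁿ is O(2ⁿ)
D = n¹⁰ is O(n¹⁰)
C = 3n² is O(n²)
A = √n is O(√n)

Therefore, the order from fastest to slowest is: B > D > C > A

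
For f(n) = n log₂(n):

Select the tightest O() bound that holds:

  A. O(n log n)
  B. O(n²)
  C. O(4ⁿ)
A

f(n) = n log₂(n) is O(n log n).
All listed options are valid Big-O bounds (upper bounds),
but O(n log n) is the tightest (smallest valid bound).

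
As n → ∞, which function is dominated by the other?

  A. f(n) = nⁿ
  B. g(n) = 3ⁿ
B

f(n) = nⁿ is O(nⁿ), while g(n) = 3ⁿ is O(3ⁿ).
Since O(3ⁿ) grows slower than O(nⁿ), g(n) is dominated.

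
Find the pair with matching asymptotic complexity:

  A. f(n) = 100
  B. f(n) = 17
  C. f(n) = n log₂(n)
A and B

Examining each function:
  A. 100 is O(1)
  B. 17 is O(1)
  C. n log₂(n) is O(n log n)

Functions A and B both have the same complexity class.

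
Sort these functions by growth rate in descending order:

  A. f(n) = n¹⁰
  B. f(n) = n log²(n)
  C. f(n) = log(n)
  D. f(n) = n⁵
A > D > B > C

Comparing growth rates:
A = n¹⁰ is O(n¹⁰)
D = n⁵ is O(n⁵)
B = n log²(n) is O(n log² n)
C = log(n) is O(log n)

Therefore, the order from fastest to slowest is: A > D > B > C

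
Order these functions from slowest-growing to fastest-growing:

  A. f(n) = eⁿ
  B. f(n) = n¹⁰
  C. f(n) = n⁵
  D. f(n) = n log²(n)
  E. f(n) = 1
E < D < C < B < A

Comparing growth rates:
E = 1 is O(1)
D = n log²(n) is O(n log² n)
C = n⁵ is O(n⁵)
B = n¹⁰ is O(n¹⁰)
A = eⁿ is O(eⁿ)

Therefore, the order from slowest to fastest is: E < D < C < B < A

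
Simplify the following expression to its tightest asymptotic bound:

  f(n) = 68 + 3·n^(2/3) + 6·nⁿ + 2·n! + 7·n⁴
Θ(nⁿ)

Order the terms by growth rate: 68 ≺ 3·n^(2/3) ≺ 7·n⁴ ≺ 2·n! ≺ 6·nⁿ.
The fastest-growing term 6·nⁿ dominates as n → ∞; dropping its constant factor gives Θ(nⁿ).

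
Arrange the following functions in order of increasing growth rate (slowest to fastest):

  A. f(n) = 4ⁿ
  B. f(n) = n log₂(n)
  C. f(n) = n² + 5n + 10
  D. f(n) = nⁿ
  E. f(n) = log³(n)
E < B < C < A < D

Comparing growth rates:
E = log³(n) is O(log³ n)
B = n log₂(n) is O(n log n)
C = n² + 5n + 10 is O(n²)
A = 4ⁿ is O(4ⁿ)
D = nⁿ is O(nⁿ)

Therefore, the order from slowest to fastest is: E < B < C < A < D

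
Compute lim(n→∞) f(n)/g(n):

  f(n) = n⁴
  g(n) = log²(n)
∞

Since n⁴ (O(n⁴)) grows faster than log²(n) (O(log² n)),
the ratio f(n)/g(n) → ∞ as n → ∞.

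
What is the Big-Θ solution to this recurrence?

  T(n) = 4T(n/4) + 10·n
Θ(n log n)

Master Theorem: a = 4, b = 4, f(n) = 10·n.
Compute the critical exponent d = log₄(4) = 1.
Compare f(n) = Θ(n) against n^d:
  k = 1 = d, so f(n) = Θ(n^d) — Case 2.
  Work is balanced across levels: T(n) = Θ(n^d log n) = Θ(n log n).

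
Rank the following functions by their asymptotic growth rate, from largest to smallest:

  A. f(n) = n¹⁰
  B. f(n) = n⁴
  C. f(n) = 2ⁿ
C > A > B

Comparing growth rates:
C = 2ⁿ is O(2ⁿ)
A = n¹⁰ is O(n¹⁰)
B = n⁴ is O(n⁴)

Therefore, the order from fastest to slowest is: C > A > B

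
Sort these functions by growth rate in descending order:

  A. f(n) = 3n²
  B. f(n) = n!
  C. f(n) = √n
B > A > C

Comparing growth rates:
B = n! is O(n!)
A = 3n² is O(n²)
C = √n is O(√n)

Therefore, the order from fastest to slowest is: B > A > C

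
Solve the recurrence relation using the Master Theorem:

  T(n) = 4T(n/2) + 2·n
Θ(n²)

Master Theorem: a = 4, b = 2, f(n) = 2·n.
Compute the critical exponent d = log₂(4) = 2.
Compare f(n) = Θ(n) against n^d:
  k = 1 < d = 2, so f(n) = O(n^(d-ε)) — Case 1.
  The recursion cost dominates: T(n) = Θ(n^d) = Θ(n²).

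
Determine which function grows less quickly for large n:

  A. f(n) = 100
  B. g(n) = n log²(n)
A

f(n) = 100 is O(1), while g(n) = n log²(n) is O(n log² n).
Since O(1) grows slower than O(n log² n), f(n) is dominated.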